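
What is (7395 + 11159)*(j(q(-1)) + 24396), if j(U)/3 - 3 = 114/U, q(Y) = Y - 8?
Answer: 452105318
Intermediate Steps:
q(Y) = -8 + Y
j(U) = 9 + 342/U (j(U) = 9 + 3*(114/U) = 9 + 342/U)
(7395 + 11159)*(j(q(-1)) + 24396) = (7395 + 11159)*((9 + 342/(-8 - 1)) + 24396) = 18554*((9 + 342/(-9)) + 24396) = 18554*((9 + 342*(-1/9)) + 24396) = 18554*((9 - 38) + 24396) = 18554*(-29 + 24396) = 18554*24367 = 452105318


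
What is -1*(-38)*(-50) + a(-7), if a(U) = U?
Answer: -1907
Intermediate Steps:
-1*(-38)*(-50) + a(-7) = -1*(-38)*(-50) - 7 = 38*(-50) - 7 = -1900 - 7 = -1907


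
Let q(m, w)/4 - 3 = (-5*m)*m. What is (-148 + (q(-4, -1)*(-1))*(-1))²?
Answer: 207936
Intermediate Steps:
q(m, w) = 12 - 20*m² (q(m, w) = 12 + 4*((-5*m)*m) = 12 + 4*(-5*m²) = 12 - 20*m²)
(-148 + (q(-4, -1)*(-1))*(-1))² = (-148 + ((12 - 20*(-4)²)*(-1))*(-1))² = (-148 + ((12 - 20*16)*(-1))*(-1))² = (-148 + ((12 - 320)*(-1))*(-1))² = (-148 - 308*(-1)*(-1))² = (-148 + 308*(-1))² = (-148 - 308)² = (-456)² = 207936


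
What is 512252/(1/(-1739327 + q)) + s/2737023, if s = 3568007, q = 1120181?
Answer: -868070866728002209/2737023 ≈ -3.1716e+11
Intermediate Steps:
512252/(1/(-1739327 + q)) + s/2737023 = 512252/(1/(-1739327 + 1120181)) + 3568007/2737023 = 512252/(1/(-619146)) + 3568007*(1/2737023) = 512252/(-1/619146) + 3568007/2737023 = 512252*(-619146) + 3568007/2737023 = -317158776792 + 3568007/2737023 = -868070866728002209/2737023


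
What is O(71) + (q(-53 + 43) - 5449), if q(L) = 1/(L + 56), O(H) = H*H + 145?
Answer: -12097/46 ≈ -262.98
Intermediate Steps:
O(H) = 145 + H² (O(H) = H² + 145 = 145 + H²)
q(L) = 1/(56 + L)
O(71) + (q(-53 + 43) - 5449) = (145 + 71²) + (1/(56 + (-53 + 43)) - 5449) = (145 + 5041) + (1/(56 - 10) - 5449) = 5186 + (1/46 - 5449) = 5186 - 250653/46 = -12097/46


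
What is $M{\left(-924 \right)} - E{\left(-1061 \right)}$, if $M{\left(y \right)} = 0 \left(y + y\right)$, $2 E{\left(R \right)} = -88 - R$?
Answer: $- \frac{973}{2} \approx -486.5$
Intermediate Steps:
$E{\left(R \right)} = -44 - \frac{R}{2}$ ($E{\left(R \right)} = \frac{-88 - R}{2} = -44 - \frac{R}{2}$)
$M{\left(y \right)} = 0$ ($M{\left(y \right)} = 0 \cdot 2 y = 0$)
$M{\left(-924 \right)} - E{\left(-1061 \right)} = 0 - \left(-44 - - \frac{1061}{2}\right) = 0 - \left(-44 + \frac{1061}{2}\right) = 0 - \frac{973}{2} = - \frac{973}{2}$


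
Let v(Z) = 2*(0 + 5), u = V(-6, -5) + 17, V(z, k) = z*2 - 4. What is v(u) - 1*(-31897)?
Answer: 31907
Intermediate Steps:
V(z, k) = -4 + 2*z (V(z, k) = 2*z - 4 = -4 + 2*z)
u = 1 (u = (-4 + 2*(-6)) + 17 = (-4 - 12) + 17 = -16 + 17 = 1)
v(Z) = 10 (v(Z) = 2*5 = 10)
v(u) - 1*(-31897) = 10 - 1*(-31897) = 10 + 31897 = 31907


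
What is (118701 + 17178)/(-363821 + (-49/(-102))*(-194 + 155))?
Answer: -1539962/4123517 ≈ -0.37346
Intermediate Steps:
(118701 + 17178)/(-363821 + (-49/(-102))*(-194 + 155)) = 135879/(-363821 - 49*(-1/102)*(-39)) = 135879/(-363821 + (49/102)*(-39)) = 135879/(-363821 - 637/34) = 135879/(-12370551/34) = 135879*(-34/12370551) = -1539962/4123517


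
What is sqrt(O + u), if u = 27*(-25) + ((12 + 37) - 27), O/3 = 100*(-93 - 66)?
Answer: I*sqrt(48353) ≈ 219.89*I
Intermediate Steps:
O = -47700 (O = 3*(100*(-93 - 66)) = 3*(100*(-159)) = 3*(-15900) = -47700)
u = -653 (u = -675 + (49 - 27) = -675 + 22 = -653)
sqrt(O + u) = sqrt(-47700 - 653) = sqrt(-48353) = I*sqrt(48353)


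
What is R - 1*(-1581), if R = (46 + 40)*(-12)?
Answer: 549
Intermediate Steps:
R = -1032 (R = 86*(-12) = -1032)
R - 1*(-1581) = -1032 - 1*(-1581) = -1032 + 1581 = 549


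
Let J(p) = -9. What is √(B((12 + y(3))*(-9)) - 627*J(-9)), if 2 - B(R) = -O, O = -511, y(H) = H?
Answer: √5134 ≈ 71.652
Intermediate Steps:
B(R) = -509 (B(R) = 2 - (-1)*(-511) = 2 - 1*511 = 2 - 511 = -509)
√(B((12 + y(3))*(-9)) - 627*J(-9)) = √(-509 - 627*(-9)) = √(-509 + 5643) = √5134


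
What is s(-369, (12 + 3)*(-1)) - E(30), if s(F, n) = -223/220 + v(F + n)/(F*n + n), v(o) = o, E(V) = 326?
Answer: -1655041/5060 ≈ -327.08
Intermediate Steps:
s(F, n) = -223/220 + (F + n)/(n + F*n) (s(F, n) = -223/220 + (F + n)/(F*n + n) = -223*1/220 + (F + n)/(n + F*n) = -223/220 + (F + n)/(n + F*n))
s(-369, (12 + 3)*(-1)) - E(30) = (-3*(12 + 3)*(-1) + 220*(-369) - 223*(-369)*(12 + 3)*(-1))/(220*(((12 + 3)*(-1)))*(1 - 369)) - 1*326 = (1/220)*(-45*(-1) - 81180 - 223*(-369)*15*(-1))/((15*(-1))*(-368)) - 326 = (1/220)*(-1/368)*(-3*(-15) - 81180 - 223*(-369)*(-15))/(-15) - 326 = (1/220)*(-1/15)*(-1/368)*(45 - 81180 - 1234305) - 326 = (1/220)*(-1/15)*(-1/368)*(-1315440) - 326 = -5481/5060 - 326 = -1655041/5060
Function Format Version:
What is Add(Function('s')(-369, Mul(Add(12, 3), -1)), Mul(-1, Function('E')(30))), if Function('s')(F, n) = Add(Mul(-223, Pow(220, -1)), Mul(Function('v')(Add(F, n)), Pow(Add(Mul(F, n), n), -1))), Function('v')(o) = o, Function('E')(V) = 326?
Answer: Rational(-1655041, 5060) ≈ -327.08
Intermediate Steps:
Function('s')(F, n) = Add(Rational(-223, 220), Mul(Pow(Add(n, Mul(F, n)), -1), Add(F, n))) (Function('s')(F, n) = Add(Mul(-223, Pow(220, -1)), Mul(Add(F, n), Pow(Add(Mul(F, n), n), -1))) = Add(Mul(-223, Rational(1, 220)), Mul(Add(F, n), Pow(Add(n, Mul(F, n)), -1))) = Add(Rational(-223, 220), Mul(Pow(Add(n, Mul(F, n)), -1), Add(F, n))))
Add(Function('s')(-369, Mul(Add(12, 3), -1)), Mul(-1, Function('E')(30))) = Add(Mul(Rational(1, 220), Pow(Mul(Add(12, 3), -1), -1), Pow(Add(1, -369), -1), Add(Mul(-3, Mul(Add(12, 3), -1)), Mul(220, -369), Mul(-223, -369, Mul(Add(12, 3), -1)))), Mul(-1, 326)) = Add(Mul(Rational(1, 220), Pow(Mul(15, -1), -1), Pow(-368, -1), Add(Mul(-3, Mul(15, -1)), -81180, Mul(-223, -369, Mul(15, -1)))), -326) = Add(Mul(Rational(1, 220), Pow(-15, -1), Rational(-1, 368), Add(Mul(-3, -15), -81180, Mul(-223, -369, -15))), -326) = Add(Mul(Rational(1, 220), Rational(-1, 15), Rational(-1, 368), Add(45, -81180, -1234305)), -326) = Add(Mul(Rational(1, 220), Rational(-1, 15), Rational(-1, 368), -1315440), -326) = Add(Rational(-5481, 5060), -326) = Rational(-1655041, 5060)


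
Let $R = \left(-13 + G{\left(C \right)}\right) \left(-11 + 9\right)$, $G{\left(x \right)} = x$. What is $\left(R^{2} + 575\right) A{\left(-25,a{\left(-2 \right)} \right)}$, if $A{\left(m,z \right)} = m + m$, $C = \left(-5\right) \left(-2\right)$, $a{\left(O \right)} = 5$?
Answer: $-30550$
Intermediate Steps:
$C = 10$
$A{\left(m,z \right)} = 2 m$
$R = 6$ ($R = \left(-13 + 10\right) \left(-11 + 9\right) = \left(-3\right) \left(-2\right) = 6$)
$\left(R^{2} + 575\right) A{\left(-25,a{\left(-2 \right)} \right)} = \left(6^{2} + 575\right) 2 \left(-25\right) = \left(36 + 575\right) \left(-50\right) = 611 \left(-50\right) = -30550$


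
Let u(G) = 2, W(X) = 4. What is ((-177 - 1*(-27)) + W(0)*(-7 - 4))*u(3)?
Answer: -388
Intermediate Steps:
((-177 - 1*(-27)) + W(0)*(-7 - 4))*u(3) = ((-177 - 1*(-27)) + 4*(-7 - 4))*2 = ((-177 + 27) + 4*(-11))*2 = (-150 - 44)*2 = -194*2 = -388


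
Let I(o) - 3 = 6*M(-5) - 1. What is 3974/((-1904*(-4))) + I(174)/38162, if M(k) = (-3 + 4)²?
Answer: 37929179/72660448 ≈ 0.52201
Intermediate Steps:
M(k) = 1 (M(k) = 1² = 1)
I(o) = 8 (I(o) = 3 + (6*1 - 1) = 3 + (6 - 1) = 3 + 5 = 8)
3974/((-1904*(-4))) + I(174)/38162 = 3974/((-1904*(-4))) + 8/38162 = 3974/7616 + 8*(1/38162) = 3974*(1/7616) + 4/19081 = 1987/3808 + 4/19081 = 37929179/72660448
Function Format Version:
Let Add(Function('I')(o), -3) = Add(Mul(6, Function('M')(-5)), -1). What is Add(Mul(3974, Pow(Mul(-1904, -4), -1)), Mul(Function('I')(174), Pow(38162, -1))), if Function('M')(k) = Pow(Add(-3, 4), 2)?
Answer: Rational(37929179, 72660448) ≈ 0.52201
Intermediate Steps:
Function('M')(k) = 1 (Function('M')(k) = Pow(1, 2) = 1)
Function('I')(o) = 8 (Function('I')(o) = Add(3, Add(Mul(6, 1), -1)) = Add(3, Add(6, -1)) = Add(3, 5) = 8)
Add(Mul(3974, Pow(Mul(-1904, -4), -1)), Mul(Function('I')(174), Pow(38162, -1))) = Add(Mul(3974, Pow(Mul(-1904, -4), -1)), Mul(8, Pow(38162, -1))) = Add(Mul(3974, Pow(7616, -1)), Mul(8, Rational(1, 38162))) = Add(Mul(3974, Rational(1, 7616)), Rational(4, 19081)) = Add(Rational(1987, 3808), Rational(4, 19081)) = Rational(37929179, 72660448)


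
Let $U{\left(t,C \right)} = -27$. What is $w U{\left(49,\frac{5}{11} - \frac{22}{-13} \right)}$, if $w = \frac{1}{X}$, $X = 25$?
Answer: $- \frac{27}{25} \approx -1.08$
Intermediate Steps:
$w = \frac{1}{25} \approx 0.04$
$w U{\left(49,\frac{5}{11} - \frac{22}{-13} \right)} = \frac{1}{25} \left(-27\right) = - \frac{27}{25}$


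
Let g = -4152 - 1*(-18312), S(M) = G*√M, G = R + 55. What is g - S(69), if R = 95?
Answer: 14160 - 150*√69 ≈ 12914.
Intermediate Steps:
G = 150 (G = 95 + 55 = 150)
S(M) = 150*√M
g = 14160 (g = -4152 + 18312 = 14160)
g - S(69) = 14160 - 150*√69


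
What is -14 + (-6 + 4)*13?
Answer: -40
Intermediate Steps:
-14 + (-6 + 4)*13 = -14 - 2*13 = -14 - 26 = -40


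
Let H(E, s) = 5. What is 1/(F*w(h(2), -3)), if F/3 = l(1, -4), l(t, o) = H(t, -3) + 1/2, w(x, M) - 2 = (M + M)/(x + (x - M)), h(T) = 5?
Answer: 13/330 ≈ 0.039394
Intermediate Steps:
w(x, M) = 2 + 2*M/(-M + 2*x) (w(x, M) = 2 + (M + M)/(x + (x - M)) = 2 + (2*M)/(-M + 2*x) = 2 + 2*M/(-M + 2*x))
l(t, o) = 11/2 (l(t, o) = 5 + 1/2 = 5 + ½ = 11/2)
F = 33/2 (F = 3*(11/2) = 33/2 ≈ 16.500)
1/(F*w(h(2), -3)) = 1/(33*(4*5/(-1*(-3) + 2*5))/2) = 1/(33*(4*5/(3 + 10))/2) = 1/(33*(4*5/13)/2) = 1/(33*(4*5*(1/13))/2) = 1/((33/2)*(20/13)) = 1/(330/13) = 13/330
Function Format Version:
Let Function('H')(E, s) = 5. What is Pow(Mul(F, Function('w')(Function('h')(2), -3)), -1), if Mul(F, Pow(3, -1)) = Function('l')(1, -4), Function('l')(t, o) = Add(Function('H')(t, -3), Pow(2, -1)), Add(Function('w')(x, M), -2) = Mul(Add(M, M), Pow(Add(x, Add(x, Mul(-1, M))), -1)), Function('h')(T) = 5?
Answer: Rational(13, 330) ≈ 0.039394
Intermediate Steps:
Function('w')(x, M) = Add(2, Mul(2, M, Pow(Add(Mul(-1, M), Mul(2, x)), -1))) (Function('w')(x, M) = Add(2, Mul(Add(M, M), Pow(Add(x, Add(x, Mul(-1, M))), -1))) = Add(2, Mul(Mul(2, M), Pow(Add(Mul(-1, M), Mul(2, x)), -1))) = Add(2, Mul(2, M, Pow(Add(Mul(-1, M), Mul(2, x)), -1))))
Function('l')(t, o) = Rational(11, 2) (Function('l')(t, o) = Add(5, Pow(2, -1)) = Add(5, Rational(1, 2)) = Rational(11, 2))
F = Rational(33, 2) (F = Mul(3, Rational(11, 2)) = Rational(33, 2) ≈ 16.500)
Pow(Mul(F, Function('w')(Function('h')(2), -3)), -1) = Pow(Mul(Rational(33, 2), Mul(4, 5, Pow(Add(Mul(-1, -3), Mul(2, 5)), -1))), -1) = Pow(Mul(Rational(33, 2), Mul(4, 5, Pow(Add(3, 10), -1))), -1) = Pow(Mul(Rational(33, 2), Mul(4, 5, Pow(13, -1))), -1) = Pow(Mul(Rational(33, 2), Mul(4, 5, Rational(1, 13))), -1) = Pow(Mul(Rational(33, 2), Rational(20, 13)), -1) = Pow(Rational(330, 13), -1) = Rational(13, 330)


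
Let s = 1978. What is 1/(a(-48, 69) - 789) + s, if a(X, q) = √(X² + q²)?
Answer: 405790393/205152 - √785/205152 ≈ 1978.0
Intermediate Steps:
1/(a(-48, 69) - 789) + s = 1/(√((-48)² + 69²) - 789) + 1978 = 1/(√(2304 + 4761) - 789) + 1978 = 1/(√7065 - 789) + 1978 = 1/(3*√785 - 789) + 1978 = 1/(-789 + 3*√785) + 1978 = 1978 + 1/(-789 + 3*√785)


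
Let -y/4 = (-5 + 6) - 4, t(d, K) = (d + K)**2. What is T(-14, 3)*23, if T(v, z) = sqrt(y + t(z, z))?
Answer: 92*sqrt(3) ≈ 159.35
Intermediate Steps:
t(d, K) = (K + d)**2
y = 12 (y = -4*((-5 + 6) - 4) = -4*(1 - 4) = -4*(-3) = 12)
T(v, z) = sqrt(12 + 4*z**2) (T(v, z) = sqrt(12 + (z + z)**2) = sqrt(12 + (2*z)**2) = sqrt(12 + 4*z**2))
T(-14, 3)*23 = (2*sqrt(3 + 3**2))*23 = (2*sqrt(3 + 9))*23 = (2*sqrt(12))*23 = (2*(2*sqrt(3)))*23 = (4*sqrt(3))*23 = 92*sqrt(3)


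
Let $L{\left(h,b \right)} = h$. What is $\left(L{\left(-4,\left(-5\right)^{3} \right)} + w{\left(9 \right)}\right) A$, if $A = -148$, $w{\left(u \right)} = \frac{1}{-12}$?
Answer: $\frac{1813}{3} \approx 604.33$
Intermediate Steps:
$w{\left(u \right)} = - \frac{1}{12}$
$\left(L{\left(-4,\left(-5\right)^{3} \right)} + w{\left(9 \right)}\right) A = \left(-4 - \frac{1}{12}\right) \left(-148\right) = \left(- \frac{49}{12}\right) \left(-148\right) = \frac{1813}{3}$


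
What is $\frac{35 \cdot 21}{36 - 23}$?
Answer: $\frac{735}{13} \approx 56.538$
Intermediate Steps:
$\frac{35 \cdot 21}{36 - 23} = \frac{735}{13}$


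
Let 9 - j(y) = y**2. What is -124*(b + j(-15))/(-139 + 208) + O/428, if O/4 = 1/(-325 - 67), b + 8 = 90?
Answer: 696941435/2894136 ≈ 240.81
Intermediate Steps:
j(y) = 9 - y**2
b = 82 (b = -8 + 90 = 82)
O = -1/98 (O = 4/(-325 - 67) = 4/(-392) = 4*(-1/392) = -1/98 ≈ -0.010204)
-124*(b + j(-15))/(-139 + 208) + O/428 = -124*(82 + (9 - 1*(-15)**2))/(-139 + 208) - 1/98/428 = -124/(69/(82 + (9 - 1*225))) - 1/98*1/428 = -124/(69/(82 + (9 - 225))) - 1/41944 = -124/(69/(82 - 216)) - 1/41944 = -124/(69/(-134)) - 1/41944 = -124/(69*(-1/134)) - 1/41944 = -124/(-69/134) - 1/41944 = -124*(-134/69) - 1/41944 = 16616/69 - 1/41944 = 696941435/2894136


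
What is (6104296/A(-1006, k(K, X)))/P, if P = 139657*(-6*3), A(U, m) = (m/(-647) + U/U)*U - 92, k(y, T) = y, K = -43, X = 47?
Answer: 6953309/3335528448 ≈ 0.0020846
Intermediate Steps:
A(U, m) = -92 + U*(1 - m/647) (A(U, m) = (m*(-1/647) + 1)*U - 92 = (-m/647 + 1)*U - 92 = (1 - m/647)*U - 92 = U*(1 - m/647) - 92 = -92 + U*(1 - m/647))
P = -2513826 (P = 139657*(-18) = -2513826)
(6104296/A(-1006, k(K, X)))/P = (6104296/(-92 - 1006 - 1/647*(-1006)*(-43)))/(-2513826) = (6104296/(-92 - 1006 - 43258/647))*(-1/2513826) = (6104296/(-753664/647))*(-1/2513826) = (6104296*(-647/753664))*(-1/2513826) = -493684939/94208*(-1/2513826) = 6953309/3335528448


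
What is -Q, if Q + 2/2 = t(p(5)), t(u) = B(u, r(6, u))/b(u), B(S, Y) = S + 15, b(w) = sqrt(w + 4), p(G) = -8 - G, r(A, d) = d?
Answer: 1 + 2*I/3 ≈ 1.0 + 0.66667*I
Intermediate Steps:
b(w) = sqrt(4 + w)
B(S, Y) = 15 + S
t(u) = (15 + u)/sqrt(4 + u) (t(u) = (15 + u)/(sqrt(4 + u)) = (15 + u)/sqrt(4 + u))
Q = -1 - 2*I/3 (Q = -1 + (15 + (-8 - 1*5))/sqrt(4 + (-8 - 1*5)) = -1 + (15 + (-8 - 5))/sqrt(4 + (-8 - 5)) = -1 + (15 - 13)/sqrt(4 - 13) = -1 + 2/sqrt(-9) = -1 - I/3*2 = -1 - 2*I/3 ≈ -1.0 - 0.66667*I)
-Q = -(-1 - 2*I/3) = 1 + 2*I/3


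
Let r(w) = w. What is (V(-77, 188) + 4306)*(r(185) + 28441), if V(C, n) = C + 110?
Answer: 124208214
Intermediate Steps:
V(C, n) = 110 + C
(V(-77, 188) + 4306)*(r(185) + 28441) = ((110 - 77) + 4306)*(185 + 28441) = (33 + 4306)*28626 = 4339*28626 = 124208214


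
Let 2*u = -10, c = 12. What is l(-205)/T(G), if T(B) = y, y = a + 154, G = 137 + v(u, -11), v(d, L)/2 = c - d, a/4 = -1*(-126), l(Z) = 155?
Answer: 155/658 ≈ 0.23556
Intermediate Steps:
u = -5 (u = (½)*(-10) = -5)
a = 504 (a = 4*(-1*(-126)) = 4*126 = 504)
v(d, L) = 24 - 2*d (v(d, L) = 2*(12 - d) = 24 - 2*d)
G = 171 (G = 137 + (24 - 2*(-5)) = 137 + (24 + 10) = 137 + 34 = 171)
y = 658 (y = 504 + 154 = 658)
T(B) = 658
l(-205)/T(G) = 155/658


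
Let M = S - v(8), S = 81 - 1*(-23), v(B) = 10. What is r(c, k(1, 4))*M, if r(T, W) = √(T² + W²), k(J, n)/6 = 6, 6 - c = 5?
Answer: 94*√1297 ≈ 3385.3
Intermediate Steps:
c = 1 (c = 6 - 1*5 = 6 - 5 = 1)
k(J, n) = 36 (k(J, n) = 6*6 = 36)
S = 104 (S = 81 + 23 = 104)
M = 94 (M = 104 - 1*10 = 104 - 10 = 94)
r(c, k(1, 4))*M = √(1² + 36²)*94 = √(1 + 1296)*94 = √1297*94 = 94*√1297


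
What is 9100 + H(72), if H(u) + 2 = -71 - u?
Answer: 8955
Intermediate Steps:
H(u) = -73 - u (H(u) = -2 + (-71 - u) = -73 - u)
9100 + H(72) = 9100 + (-73 - 1*72) = 9100 + (-73 - 72) = 9100 - 145 = 8955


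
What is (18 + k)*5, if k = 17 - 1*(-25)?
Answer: 300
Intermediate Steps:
k = 42 (k = 17 + 25 = 42)
(18 + k)*5 = (18 + 42)*5 = 60*5 = 300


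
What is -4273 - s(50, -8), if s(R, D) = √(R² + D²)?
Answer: -4273 - 2*√641 ≈ -4323.6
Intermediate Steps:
s(R, D) = √(D² + R²)
-4273 - s(50, -8) = -4273 - √((-8)² + 50²) = -4273 - √(64 + 2500) = -4273 - √2564 = -4273 - 2*√641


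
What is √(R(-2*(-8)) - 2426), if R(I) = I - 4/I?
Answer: I*√9641/2 ≈ 49.094*I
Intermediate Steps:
R(I) = I - 4/I
√(R(-2*(-8)) - 2426) = √((-2*(-8) - 4/((-2*(-8)))) - 2426) = √((16 - 4/16) - 2426) = √((16 - 4*1/16) - 2426) = √((16 - ¼) - 2426) = √(63/4 - 2426) = √(-9641/4) = I*√9641/2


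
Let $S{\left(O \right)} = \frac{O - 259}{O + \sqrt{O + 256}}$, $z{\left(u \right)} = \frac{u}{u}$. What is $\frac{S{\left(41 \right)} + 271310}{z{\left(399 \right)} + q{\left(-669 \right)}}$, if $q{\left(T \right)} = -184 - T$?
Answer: $\frac{187742051}{336312} + \frac{109 \sqrt{33}}{112104} \approx 558.24$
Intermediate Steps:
$z{\left(u \right)} = 1$
$S{\left(O \right)} = \frac{-259 + O}{O + \sqrt{256 + O}}$
$\frac{S{\left(41 \right)} + 271310}{z{\left(399 \right)} + q{\left(-669 \right)}} = \frac{\frac{-259 + 41}{41 + \sqrt{256 + 41}} + 271310}{1 - -485} = \frac{\frac{1}{41 + \sqrt{297}} \left(-218\right) + 271310}{1 + \left(-184 + 669\right)} = \frac{\frac{1}{41 + 3 \sqrt{33}} \left(-218\right) + 271310}{1 + 485} = \frac{- \frac{218}{41 + 3 \sqrt{33}} + 271310}{486} = \left(271310 - \frac{218}{41 + 3 \sqrt{33}}\right) \frac{1}{486} = \frac{135655}{243} - \frac{109}{243 \left(41 + 3 \sqrt{33}\right)}$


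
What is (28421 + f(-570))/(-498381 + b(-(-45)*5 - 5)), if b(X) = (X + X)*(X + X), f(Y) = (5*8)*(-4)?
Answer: -28261/304781 ≈ -0.092726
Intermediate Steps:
f(Y) = -160 (f(Y) = 40*(-4) = -160)
b(X) = 4*X² (b(X) = (2*X)*(2*X) = 4*X²)
(28421 + f(-570))/(-498381 + b(-(-45)*5 - 5)) = (28421 - 160)/(-498381 + 4*(-(-45)*5 - 5)²) = 28261/(-498381 + 4*(-5*(-45) - 5)²) = 28261/(-498381 + 4*(225 - 5)²) = 28261/(-498381 + 4*220²) = 28261/(-498381 + 4*48400) = 28261/(-498381 + 193600) = 28261/(-304781) = 28261*(-1/304781) = -28261/304781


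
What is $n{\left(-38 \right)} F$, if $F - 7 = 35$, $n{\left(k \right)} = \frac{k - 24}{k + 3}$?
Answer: $\frac{372}{5} \approx 74.4$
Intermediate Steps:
$n{\left(k \right)} = \frac{-24 + k}{3 + k}$
$F = 42$ ($F = 7 + 35 = 42$)
$n{\left(-38 \right)} F = \frac{-24 - 38}{3 - 38} \cdot 42 = \frac{1}{-35} \left(-62\right) 42 = \left(- \frac{1}{35}\right) \left(-62\right) 42 = \frac{62}{35} \cdot 42 = \frac{372}{5}$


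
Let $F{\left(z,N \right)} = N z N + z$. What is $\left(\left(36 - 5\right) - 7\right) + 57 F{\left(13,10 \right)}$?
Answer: $74865$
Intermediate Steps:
$F{\left(z,N \right)} = z + z N^{2}$ ($F{\left(z,N \right)} = z N^{2} + z = z + z N^{2}$)
$\left(\left(36 - 5\right) - 7\right) + 57 F{\left(13,10 \right)} = \left(\left(36 - 5\right) - 7\right) + 57 \cdot 13 \left(1 + 10^{2}\right) = \left(31 - 7\right) + 57 \cdot 13 \left(1 + 100\right) = 24 + 57 \cdot 13 \cdot 101 = 24 + 57 \cdot 1313 = 24 + 74841 = 74865$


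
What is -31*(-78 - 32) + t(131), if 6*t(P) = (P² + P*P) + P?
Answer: 54913/6 ≈ 9152.2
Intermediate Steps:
t(P) = P²/3 + P/6 (t(P) = ((P² + P*P) + P)/6 = ((P² + P²) + P)/6 = (2*P² + P)/6 = (P + 2*P²)/6 = P²/3 + P/6)
-31*(-78 - 32) + t(131) = -31*(-78 - 32) + (⅙)*131*(1 + 2*131) = -31*(-110) + (⅙)*131*(1 + 262) = 3410 + (⅙)*131*263 = 3410 + 34453/6 = 54913/6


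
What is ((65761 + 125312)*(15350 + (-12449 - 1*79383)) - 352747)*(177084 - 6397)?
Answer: -2494419465189971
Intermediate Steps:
((65761 + 125312)*(15350 + (-12449 - 1*79383)) - 352747)*(177084 - 6397) = (191073*(15350 + (-12449 - 79383)) - 352747)*170687 = (191073*(15350 - 91832) - 352747)*170687 = (191073*(-76482) - 352747)*170687 = (-14613645186 - 352747)*170687 = -14613997933*170687 = -2494419465189971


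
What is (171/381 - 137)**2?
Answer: 300744964/16129 ≈ 18646.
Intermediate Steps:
(171/381 - 137)**2 = (171*(1/381) - 137)**2 = (57/127 - 137)**2 = (-17342/127)**2 = 300744964/16129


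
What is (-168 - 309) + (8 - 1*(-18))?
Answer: -451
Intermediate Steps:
(-168 - 309) + (8 - 1*(-18)) = -477 + (8 + 18) = -477 + 26 = -451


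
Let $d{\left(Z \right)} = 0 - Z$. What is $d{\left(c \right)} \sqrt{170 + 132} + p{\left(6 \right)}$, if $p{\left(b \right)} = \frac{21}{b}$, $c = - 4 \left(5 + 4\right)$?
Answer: $\frac{7}{2} + 36 \sqrt{302} \approx 629.11$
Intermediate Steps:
$c = -36$ ($c = \left(-4\right) 9 = -36$)
$d{\left(Z \right)} = - Z$
$d{\left(c \right)} \sqrt{170 + 132} + p{\left(6 \right)} = \left(-1\right) \left(-36\right) \sqrt{170 + 132} + \frac{21}{6} = 36 \sqrt{302} + 21 \cdot \frac{1}{6} = 36 \sqrt{302} + \frac{7}{2} = \frac{7}{2} + 36 \sqrt{302}$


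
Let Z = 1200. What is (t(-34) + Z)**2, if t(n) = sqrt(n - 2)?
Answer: 1439964 + 14400*I ≈ 1.44e+6 + 14400.0*I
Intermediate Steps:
t(n) = sqrt(-2 + n)
(t(-34) + Z)**2 = (sqrt(-2 - 34) + 1200)**2 = (sqrt(-36) + 1200)**2 = (6*I + 1200)**2 = (1200 + 6*I)**2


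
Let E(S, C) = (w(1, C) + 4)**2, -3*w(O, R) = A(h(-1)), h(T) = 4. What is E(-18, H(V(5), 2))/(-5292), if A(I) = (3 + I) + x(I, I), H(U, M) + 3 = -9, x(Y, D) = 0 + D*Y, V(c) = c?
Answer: -121/47628 ≈ -0.0025405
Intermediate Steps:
x(Y, D) = D*Y
H(U, M) = -12 (H(U, M) = -3 - 9 = -12)
A(I) = 3 + I + I**2 (A(I) = (3 + I) + I*I = (3 + I) + I**2 = 3 + I + I**2)
w(O, R) = -23/3 (w(O, R) = -(3 + 4 + 4**2)/3 = -(3 + 4 + 16)/3 = -1/3*23 = -23/3)
E(S, C) = 121/9 (E(S, C) = (-23/3 + 4)**2 = (-11/3)**2 = 121/9)
E(-18, H(V(5), 2))/(-5292) = (121/9)/(-5292) = (121/9)*(-1/5292) = -121/47628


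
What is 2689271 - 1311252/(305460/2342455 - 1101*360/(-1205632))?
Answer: -1799208506434985/10806065121 ≈ -1.6650e+5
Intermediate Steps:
2689271 - 1311252/(305460/2342455 - 1101*360/(-1205632)) = 2689271 - 1311252/(305460*(1/2342455) - 396360*(-1/1205632)) = 2689271 - 1311252/(61092/468491 + 49545/150704) = 2689271 - 1311252/32418195363/70603467664 = 2689271 - 1311252*70603467664/32418195363 = 2689271 - 30859646060451776/10806065121 = -1799208506434985/10806065121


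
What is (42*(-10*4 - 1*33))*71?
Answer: -217686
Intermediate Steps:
(42*(-10*4 - 1*33))*71 = (42*(-40 - 33))*71 = (42*(-73))*71 = -3066*71 = -217686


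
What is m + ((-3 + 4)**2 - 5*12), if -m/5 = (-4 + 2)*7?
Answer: 11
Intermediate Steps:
m = 70 (m = -5*(-4 + 2)*7 = -(-10)*7 = -5*(-14) = 70)
m + ((-3 + 4)**2 - 5*12) = 70 + ((-3 + 4)**2 - 5*12) = 70 + (1**2 - 60) = 70 + (1 - 60) = 70 - 59 = 11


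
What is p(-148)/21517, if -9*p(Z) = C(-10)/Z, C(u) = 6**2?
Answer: 1/796129 ≈ 1.2561e-6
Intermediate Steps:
C(u) = 36
p(Z) = -4/Z
p(-148)/21517 = -4/(-148)/21517 = -4*(-1/148)*(1/21517) = (1/37)*(1/21517) = 1/796129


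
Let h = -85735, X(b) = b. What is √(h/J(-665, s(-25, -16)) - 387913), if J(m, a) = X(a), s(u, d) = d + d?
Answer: I*√24654962/8 ≈ 620.67*I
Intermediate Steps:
s(u, d) = 2*d
J(m, a) = a
√(h/J(-665, s(-25, -16)) - 387913) = √(-85735/(2*(-16)) - 387913) = √(-85735/(-32) - 387913) = √(-85735*(-1/32) - 387913) = √(85735/32 - 387913) = √(-12327481/32) = I*√24654962/8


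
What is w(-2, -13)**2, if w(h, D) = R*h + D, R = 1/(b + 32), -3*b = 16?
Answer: 273529/1600 ≈ 170.96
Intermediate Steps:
b = -16/3 (b = -1/3*16 = -16/3 ≈ -5.3333)
R = 3/80 (R = 1/(-16/3 + 32) = 1/(80/3) = 3/80 ≈ 0.037500)
w(h, D) = D + 3*h/80 (w(h, D) = 3*h/80 + D = D + 3*h/80)
w(-2, -13)**2 = (-13 + (3/80)*(-2))**2 = (-13 - 3/40)**2 = (-523/40)**2 = 273529/1600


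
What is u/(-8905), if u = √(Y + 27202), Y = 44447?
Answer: -3*√7961/8905 ≈ -0.030059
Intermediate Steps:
u = 3*√7961 (u = √(44447 + 27202) = √71649 = 3*√7961 ≈ 267.67)
u/(-8905) = (3*√7961)/(-8905) = (3*√7961)*(-1/8905) = -3*√7961/8905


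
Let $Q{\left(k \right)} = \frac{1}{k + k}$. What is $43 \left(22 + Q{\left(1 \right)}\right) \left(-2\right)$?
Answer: $-1935$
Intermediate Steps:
$Q{\left(k \right)} = \frac{1}{2 k}$
$43 \left(22 + Q{\left(1 \right)}\right) \left(-2\right) = 43 \left(22 + \frac{1}{2 \cdot 1}\right) \left(-2\right) = 43 \left(22 + \frac{1}{2} \cdot 1\right) \left(-2\right) = 43 \left(22 + \frac{1}{2}\right) \left(-2\right) = 43 \cdot \frac{45}{2} \left(-2\right) = \frac{1935}{2} \left(-2\right) = -1935$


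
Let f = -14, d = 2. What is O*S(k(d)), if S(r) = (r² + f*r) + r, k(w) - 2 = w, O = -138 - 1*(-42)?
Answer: 3456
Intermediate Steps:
O = -96 (O = -138 + 42 = -96)
k(w) = 2 + w
S(r) = r² - 13*r (S(r) = (r² - 14*r) + r = r² - 13*r)
O*S(k(d)) = -96*(2 + 2)*(-13 + (2 + 2)) = -384*(-13 + 4) = -384*(-9) = -96*(-36) = 3456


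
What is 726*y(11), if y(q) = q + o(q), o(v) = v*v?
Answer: 95832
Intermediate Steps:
o(v) = v²
y(q) = q + q²
726*y(11) = 726*(11*(1 + 11)) = 726*(11*12) = 726*132 = 95832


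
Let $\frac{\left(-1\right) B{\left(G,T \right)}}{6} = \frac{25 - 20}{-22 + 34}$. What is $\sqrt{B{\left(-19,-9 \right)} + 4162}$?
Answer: $\frac{\sqrt{16638}}{2} \approx 64.494$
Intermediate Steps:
$B{\left(G,T \right)} = - \frac{5}{2}$ ($B{\left(G,T \right)} = - 6 \frac{25 - 20}{-22 + 34} = - 6 \cdot \frac{5}{12} = - 6 \cdot 5 \cdot \frac{1}{12} = \left(-6\right) \frac{5}{12} = - \frac{5}{2}$)
$\sqrt{B{\left(-19,-9 \right)} + 4162} = \sqrt{- \frac{5}{2} + 4162} = \sqrt{\frac{8319}{2}} = \frac{\sqrt{16638}}{2}$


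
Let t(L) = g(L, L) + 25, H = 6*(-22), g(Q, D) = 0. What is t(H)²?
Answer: 625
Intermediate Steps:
H = -132
t(L) = 25 (t(L) = 0 + 25 = 25)
t(H)² = 25² = 625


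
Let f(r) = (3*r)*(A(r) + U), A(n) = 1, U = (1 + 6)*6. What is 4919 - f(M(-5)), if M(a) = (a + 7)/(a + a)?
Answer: 24724/5 ≈ 4944.8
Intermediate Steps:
M(a) = (7 + a)/(2*a) (M(a) = (7 + a)/((2*a)) = (7 + a)*(1/(2*a)) = (7 + a)/(2*a))
U = 42 (U = 7*6 = 42)
f(r) = 129*r (f(r) = (3*r)*(1 + 42) = (3*r)*43 = 129*r)
4919 - f(M(-5)) = 4919 - 129*(½)*(7 - 5)/(-5) = 4919 - 129*(½)*(-⅕)*2 = 4919 - 129*(-1)/5 = 4919 - 1*(-129/5) = 4919 + 129/5 = 24724/5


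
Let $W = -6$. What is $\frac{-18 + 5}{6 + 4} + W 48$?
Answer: $- \frac{2893}{10} \approx -289.3$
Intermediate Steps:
$\frac{-18 + 5}{6 + 4} + W 48 = \frac{-18 + 5}{6 + 4} - 288 = - \frac{13}{10} - 288 = - \frac{2893}{10}$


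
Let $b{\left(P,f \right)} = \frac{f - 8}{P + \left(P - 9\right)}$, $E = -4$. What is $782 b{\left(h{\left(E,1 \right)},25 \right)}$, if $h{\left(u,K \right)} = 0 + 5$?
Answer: $13294$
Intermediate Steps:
$h{\left(u,K \right)} = 5$
$b{\left(P,f \right)} = \frac{-8 + f}{-9 + 2 P}$ ($b{\left(P,f \right)} = \frac{-8 + f}{P + \left(P - 9\right)} = \frac{-8 + f}{P + \left(-9 + P\right)} = \frac{-8 + f}{-9 + 2 P}$)
$782 b{\left(h{\left(E,1 \right)},25 \right)} = 782 \frac{-8 + 25}{-9 + 2 \cdot 5} = 782 \frac{1}{-9 + 10} \cdot 17 = 782 \cdot 1^{-1} \cdot 17 = 782 \cdot 1 \cdot 17 = 782 \cdot 17 = 13294$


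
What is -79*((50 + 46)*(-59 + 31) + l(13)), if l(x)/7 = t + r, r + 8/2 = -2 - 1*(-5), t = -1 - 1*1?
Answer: 214011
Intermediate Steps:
t = -2 (t = -1 - 1 = -2)
r = -1 (r = -4 + (-2 - 1*(-5)) = -4 + (-2 + 5) = -4 + 3 = -1)
l(x) = -21 (l(x) = 7*(-2 - 1) = 7*(-3) = -21)
-79*((50 + 46)*(-59 + 31) + l(13)) = -79*((50 + 46)*(-59 + 31) - 21) = -79*(96*(-28) - 21) = -79*(-2688 - 21) = -79*(-2709) = 214011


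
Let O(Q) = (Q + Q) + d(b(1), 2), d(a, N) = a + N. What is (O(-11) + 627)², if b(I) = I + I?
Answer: 370881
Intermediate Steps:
b(I) = 2*I
d(a, N) = N + a
O(Q) = 4 + 2*Q (O(Q) = (Q + Q) + (2 + 2*1) = 2*Q + (2 + 2) = 2*Q + 4 = 4 + 2*Q)
(O(-11) + 627)² = ((4 + 2*(-11)) + 627)² = ((4 - 22) + 627)² = (-18 + 627)² = 609² = 370881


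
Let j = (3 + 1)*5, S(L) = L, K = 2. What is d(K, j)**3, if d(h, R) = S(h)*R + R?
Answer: 216000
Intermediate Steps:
j = 20 (j = 4*5 = 20)
d(h, R) = R + R*h (d(h, R) = h*R + R = R*h + R = R + R*h)
d(K, j)**3 = (20*(1 + 2))**3 = (20*3)**3 = 60**3 = 216000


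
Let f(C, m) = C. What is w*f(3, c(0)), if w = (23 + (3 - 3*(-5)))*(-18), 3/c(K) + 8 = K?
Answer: -2214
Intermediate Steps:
c(K) = 3/(-8 + K)
w = -738 (w = (23 + (3 + 15))*(-18) = (23 + 18)*(-18) = 41*(-18) = -738)
w*f(3, c(0)) = -738*3 = -2214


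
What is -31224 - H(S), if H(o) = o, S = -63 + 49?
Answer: -31210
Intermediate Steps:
S = -14
-31224 - H(S) = -31224 - 1*(-14) = -31224 + 14 = -31210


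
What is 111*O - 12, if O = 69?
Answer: 7647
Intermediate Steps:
111*O - 12 = 111*69 - 12 = 7659 - 12 = 7647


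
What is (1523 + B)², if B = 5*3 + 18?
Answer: 2421136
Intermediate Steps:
B = 33 (B = 15 + 18 = 33)
(1523 + B)² = (1523 + 33)² = 1556² = 2421136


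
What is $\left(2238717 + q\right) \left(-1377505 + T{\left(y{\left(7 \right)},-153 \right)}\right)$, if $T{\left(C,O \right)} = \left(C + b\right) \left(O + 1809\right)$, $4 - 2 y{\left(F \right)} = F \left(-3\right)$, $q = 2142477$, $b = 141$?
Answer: $-4921434650946$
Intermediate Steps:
$y{\left(F \right)} = 2 + \frac{3 F}{2}$ ($y{\left(F \right)} = 2 - \frac{F \left(-3\right)}{2} = 2 - \frac{\left(-3\right) F}{2} = 2 + \frac{3 F}{2}$)
$T{\left(C,O \right)} = \left(141 + C\right) \left(1809 + O\right)$ ($T{\left(C,O \right)} = \left(C + 141\right) \left(O + 1809\right) = \left(141 + C\right) \left(1809 + O\right)$)
$\left(2238717 + q\right) \left(-1377505 + T{\left(y{\left(7 \right)},-153 \right)}\right) = \left(2238717 + 2142477\right) \left(-1377505 + \left(255069 + 141 \left(-153\right) + 1809 \left(2 + \frac{3}{2} \cdot 7\right) + \left(2 + \frac{3}{2} \cdot 7\right) \left(-153\right)\right)\right) = 4381194 \left(-1377505 + \left(255069 - 21573 + 1809 \left(2 + \frac{21}{2}\right) + \left(2 + \frac{21}{2}\right) \left(-153\right)\right)\right) = 4381194 \left(-1377505 + \left(255069 - 21573 + 1809 \cdot \frac{25}{2} + \frac{25}{2} \left(-153\right)\right)\right) = 4381194 \left(-1377505 + \left(255069 - 21573 + \frac{45225}{2} - \frac{3825}{2}\right)\right) = 4381194 \left(-1377505 + 254196\right) = 4381194 \left(-1123309\right) = -4921434650946$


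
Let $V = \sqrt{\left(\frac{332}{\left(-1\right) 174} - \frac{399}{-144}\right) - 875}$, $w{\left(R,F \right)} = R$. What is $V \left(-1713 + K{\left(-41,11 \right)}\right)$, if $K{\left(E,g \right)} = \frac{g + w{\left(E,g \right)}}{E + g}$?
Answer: $- \frac{428 i \sqrt{105861513}}{87} \approx - 50617.0 i$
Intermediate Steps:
$K{\left(E,g \right)} = 1$ ($K{\left(E,g \right)} = \frac{g + E}{E + g} = \frac{E + g}{E + g} = 1$)
$V = \frac{i \sqrt{105861513}}{348}$ ($V = \sqrt{\left(\frac{332}{-174} - - \frac{133}{48}\right) - 875} = \sqrt{\left(332 \left(- \frac{1}{174}\right) + \frac{133}{48}\right) - 875} = \sqrt{\left(- \frac{166}{87} + \frac{133}{48}\right) - 875} = \sqrt{\frac{1201}{1392} - 875} = \sqrt{- \frac{1216799}{1392}} = \frac{i \sqrt{105861513}}{348} \approx 29.566 i$)
$V \left(-1713 + K{\left(-41,11 \right)}\right) = \frac{i \sqrt{105861513}}{348} \left(-1713 + 1\right) = \frac{i \sqrt{105861513}}{348} \left(-1712\right) = - \frac{428 i \sqrt{105861513}}{87}$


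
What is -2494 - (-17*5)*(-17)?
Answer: -3939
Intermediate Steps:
-2494 - (-17*5)*(-17) = -2494 - (-85)*(-17) = -2494 - 1*1445 = -2494 - 1445 = -3939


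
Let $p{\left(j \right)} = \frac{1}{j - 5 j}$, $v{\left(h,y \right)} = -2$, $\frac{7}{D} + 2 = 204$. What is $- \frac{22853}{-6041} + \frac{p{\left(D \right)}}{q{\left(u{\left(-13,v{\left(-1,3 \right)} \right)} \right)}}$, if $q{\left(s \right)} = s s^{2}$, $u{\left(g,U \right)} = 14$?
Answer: $\frac{125330101}{33153008} \approx 3.7804$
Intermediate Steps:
$D = \frac{7}{202}$ ($D = \frac{7}{-2 + 204} = \frac{7}{202} \approx 0.034653$)
$q{\left(s \right)} = s^{3}$
$p{\left(j \right)} = - \frac{1}{4 j}$ ($p{\left(j \right)} = \frac{1}{\left(-4\right) j} = - \frac{1}{4 j}$)
$- \frac{22853}{-6041} + \frac{p{\left(D \right)}}{q{\left(u{\left(-13,v{\left(-1,3 \right)} \right)} \right)}} = - \frac{22853}{-6041} + \frac{\left(- \frac{1}{4}\right) \frac{1}{\frac{7}{202}}}{14^{3}} = \left(-22853\right) \left(- \frac{1}{6041}\right) + \frac{\left(- \frac{1}{4}\right) \frac{202}{7}}{2744} = \frac{22853}{6041} - \frac{101}{38416} = \frac{125330101}{33153008}$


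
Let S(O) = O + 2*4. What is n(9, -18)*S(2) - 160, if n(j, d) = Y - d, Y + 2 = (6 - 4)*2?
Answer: 40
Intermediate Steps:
Y = 2 (Y = -2 + (6 - 4)*2 = -2 + 2*2 = -2 + 4 = 2)
n(j, d) = 2 - d
S(O) = 8 + O (S(O) = O + 8 = 8 + O)
n(9, -18)*S(2) - 160 = (2 - 1*(-18))*(8 + 2) - 160 = (2 + 18)*10 - 160 = 20*10 - 160 = 200 - 160 = 40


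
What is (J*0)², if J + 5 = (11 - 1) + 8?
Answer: 0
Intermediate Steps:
J = 13 (J = -5 + ((11 - 1) + 8) = -5 + (10 + 8) = -5 + 18 = 13)
(J*0)² = (13*0)² = 0² = 0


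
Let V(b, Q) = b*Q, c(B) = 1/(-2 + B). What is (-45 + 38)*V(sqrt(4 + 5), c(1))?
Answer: 21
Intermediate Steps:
V(b, Q) = Q*b
(-45 + 38)*V(sqrt(4 + 5), c(1)) = (-45 + 38)*(sqrt(4 + 5)/(-2 + 1)) = -7*sqrt(9)/(-1) = -(-7)*3 = -7*(-3) = 21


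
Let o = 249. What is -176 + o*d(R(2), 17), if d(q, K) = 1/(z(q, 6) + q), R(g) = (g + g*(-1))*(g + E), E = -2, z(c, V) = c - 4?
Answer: -953/4 ≈ -238.25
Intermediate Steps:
z(c, V) = -4 + c
R(g) = 0 (R(g) = (g + g*(-1))*(g - 2) = (g - g)*(-2 + g) = 0*(-2 + g) = 0)
d(q, K) = 1/(-4 + 2*q) (d(q, K) = 1/((-4 + q) + q) = 1/(-4 + 2*q))
-176 + o*d(R(2), 17) = -176 + 249*(1/(2*(-2 + 0))) = -176 + 249*((½)/(-2)) = -176 + 249*((½)*(-½)) = -176 + 249*(-¼) = -176 - 249/4 = -953/4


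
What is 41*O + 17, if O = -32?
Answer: -1295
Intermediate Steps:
41*O + 17 = 41*(-32) + 17 = -1312 + 17 = -1295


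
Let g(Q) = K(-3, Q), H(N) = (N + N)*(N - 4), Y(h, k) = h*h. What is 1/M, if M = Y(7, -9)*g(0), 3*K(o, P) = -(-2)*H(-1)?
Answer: 3/980 ≈ 0.0030612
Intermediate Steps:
Y(h, k) = h²
H(N) = 2*N*(-4 + N) (H(N) = (2*N)*(-4 + N) = 2*N*(-4 + N))
K(o, P) = 20/3 (K(o, P) = (-(-2)*2*(-1)*(-4 - 1))/3 = (-(-2)*2*(-1)*(-5))/3 = (-(-2)*10)/3 = (-1*(-20))/3 = (⅓)*20 = 20/3)
g(Q) = 20/3
M = 980/3 (M = 7²*(20/3) = 49*(20/3) = 980/3 ≈ 326.67)
1/M = 1/(980/3) = 3/980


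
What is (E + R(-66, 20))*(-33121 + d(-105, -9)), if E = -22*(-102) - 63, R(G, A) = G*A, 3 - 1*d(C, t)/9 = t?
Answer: -28424193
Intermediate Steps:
d(C, t) = 27 - 9*t
R(G, A) = A*G
E = 2181 (E = 2244 - 63 = 2181)
(E + R(-66, 20))*(-33121 + d(-105, -9)) = (2181 + 20*(-66))*(-33121 + (27 - 9*(-9))) = (2181 - 1320)*(-33121 + (27 + 81)) = 861*(-33121 + 108) = 861*(-33013) = -28424193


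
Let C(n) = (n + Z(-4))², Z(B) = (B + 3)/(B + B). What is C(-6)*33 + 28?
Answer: 74689/64 ≈ 1167.0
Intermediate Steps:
Z(B) = (3 + B)/(2*B) (Z(B) = (3 + B)/((2*B)) = (3 + B)*(1/(2*B)) = (3 + B)/(2*B))
C(n) = (⅛ + n)² (C(n) = (n + (½)*(3 - 4)/(-4))² = (n + (½)*(-¼)*(-1))² = (n + ⅛)² = (⅛ + n)²)
C(-6)*33 + 28 = ((1 + 8*(-6))²/64)*33 + 28 = ((1 - 48)²/64)*33 + 28 = ((1/64)*(-47)²)*33 + 28 = ((1/64)*2209)*33 + 28 = (2209/64)*33 + 28 = 72897/64 + 28 = 74689/64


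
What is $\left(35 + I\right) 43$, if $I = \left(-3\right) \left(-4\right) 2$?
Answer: $2537$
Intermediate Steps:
$I = 24$ ($I = 12 \cdot 2 = 24$)
$\left(35 + I\right) 43 = \left(35 + 24\right) 43 = 59 \cdot 43 = 2537$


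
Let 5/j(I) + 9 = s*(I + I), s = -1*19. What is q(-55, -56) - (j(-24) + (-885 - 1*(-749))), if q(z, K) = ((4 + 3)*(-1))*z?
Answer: 470458/903 ≈ 520.99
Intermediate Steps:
s = -19
j(I) = 5/(-9 - 38*I) (j(I) = 5/(-9 - 19*(I + I)) = 5/(-9 - 38*I))
q(z, K) = -7*z (q(z, K) = (7*(-1))*z = -7*z)
q(-55, -56) - (j(-24) + (-885 - 1*(-749))) = -7*(-55) - (5/(-9 - 38*(-24)) + (-885 - 1*(-749))) = 385 - (5/(-9 + 912) + (-885 + 749)) = 385 - (5/903 - 136) = 385 - 1*(-122803/903) = 385 + 122803/903 = 470458/903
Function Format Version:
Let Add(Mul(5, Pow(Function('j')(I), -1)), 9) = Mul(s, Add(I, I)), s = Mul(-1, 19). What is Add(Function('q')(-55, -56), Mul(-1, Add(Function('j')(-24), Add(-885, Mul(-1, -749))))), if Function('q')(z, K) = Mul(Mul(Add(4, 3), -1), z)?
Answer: Rational(470458, 903) ≈ 520.99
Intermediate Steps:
s = -19
Function('j')(I) = Mul(5, Pow(Add(-9, Mul(-38, I)), -1)) (Function('j')(I) = Mul(5, Pow(Add(-9, Mul(-19, Add(I, I))), -1)) = Mul(5, Pow(Add(-9, Mul(-19, Mul(2, I))), -1)) = Mul(5, Pow(Add(-9, Mul(-38, I)), -1)))
Function('q')(z, K) = Mul(-7, z) (Function('q')(z, K) = Mul(Mul(7, -1), z) = Mul(-7, z))
Add(Function('q')(-55, -56), Mul(-1, Add(Function('j')(-24), Add(-885, Mul(-1, -749))))) = Add(Mul(-7, -55), Mul(-1, Add(Mul(5, Pow(Add(-9, Mul(-38, -24)), -1)), Add(-885, Mul(-1, -749))))) = Add(385, Mul(-1, Add(Mul(5, Pow(Add(-9, 912), -1)), Add(-885, 749)))) = Add(385, Mul(-1, Add(Mul(5, Pow(903, -1)), -136))) = Add(385, Mul(-1, Add(Mul(5, Rational(1, 903)), -136))) = Add(385, Mul(-1, Add(Rational(5, 903), -136))) = Add(385, Mul(-1, Rational(-122803, 903))) = Add(385, Rational(122803, 903)) = Rational(470458, 903)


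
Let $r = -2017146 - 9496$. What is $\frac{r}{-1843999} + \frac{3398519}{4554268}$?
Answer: $\frac{15496736445537}{8398065637732} \approx 1.8453$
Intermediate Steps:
$r = -2026642$ ($r = -2017146 - 9496 = -2026642$)
$\frac{r}{-1843999} + \frac{3398519}{4554268} = - \frac{2026642}{-1843999} + \frac{3398519}{4554268} = \left(-2026642\right) \left(- \frac{1}{1843999}\right) + 3398519 \cdot \frac{1}{4554268} = \frac{2026642}{1843999} + \frac{3398519}{4554268} = \frac{15496736445537}{8398065637732}$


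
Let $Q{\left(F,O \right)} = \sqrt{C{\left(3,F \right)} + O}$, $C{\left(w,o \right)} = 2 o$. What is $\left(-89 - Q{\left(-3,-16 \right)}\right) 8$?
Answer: $-712 - 8 i \sqrt{22} \approx -712.0 - 37.523 i$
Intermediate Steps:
$Q{\left(F,O \right)} = \sqrt{O + 2 F}$ ($Q{\left(F,O \right)} = \sqrt{2 F + O} = \sqrt{O + 2 F}$)
$\left(-89 - Q{\left(-3,-16 \right)}\right) 8 = \left(-89 - \sqrt{-16 + 2 \left(-3\right)}\right) 8 = \left(-89 - \sqrt{-16 - 6}\right) 8 = \left(-89 - \sqrt{-22}\right) 8 = \left(-89 - i \sqrt{22}\right) 8 = -712 - 8 i \sqrt{22}$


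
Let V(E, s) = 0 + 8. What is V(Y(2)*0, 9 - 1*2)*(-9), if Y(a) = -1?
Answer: -72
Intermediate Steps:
V(E, s) = 8
V(Y(2)*0, 9 - 1*2)*(-9) = 8*(-9) = -72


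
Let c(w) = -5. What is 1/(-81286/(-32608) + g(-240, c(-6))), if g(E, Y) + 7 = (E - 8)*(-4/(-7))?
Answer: -114128/16687963 ≈ -0.0068389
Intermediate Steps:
g(E, Y) = -81/7 + 4*E/7 (g(E, Y) = -7 + (E - 8)*(-4/(-7)) = -7 + (-8 + E)*(-4*(-⅐)) = -7 + (-8 + E)*(4/7) = -7 + (-32/7 + 4*E/7) = -81/7 + 4*E/7)
1/(-81286/(-32608) + g(-240, c(-6))) = 1/(-81286/(-32608) + (-81/7 + (4/7)*(-240))) = 1/(-81286*(-1/32608) + (-81/7 - 960/7)) = 1/(40643/16304 - 1041/7) = 1/(-16687963/114128) = -114128/16687963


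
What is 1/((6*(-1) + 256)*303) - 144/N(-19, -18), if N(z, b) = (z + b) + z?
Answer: 1363507/530250 ≈ 2.5714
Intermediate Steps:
N(z, b) = b + 2*z (N(z, b) = (b + z) + z = b + 2*z)
1/((6*(-1) + 256)*303) - 144/N(-19, -18) = 1/((6*(-1) + 256)*303) - 144/(-18 + 2*(-19)) = (1/303)/(-6 + 256) - 144/(-18 - 38) = (1/303)/250 - 144/(-56) = (1/250)*(1/303) - 144*(-1/56) = 1/75750 + 18/7 = 1363507/530250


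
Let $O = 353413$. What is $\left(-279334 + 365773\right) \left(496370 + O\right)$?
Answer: $73454392737$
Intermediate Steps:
$\left(-279334 + 365773\right) \left(496370 + O\right) = \left(-279334 + 365773\right) \left(496370 + 353413\right) = 86439 \cdot 849783 = 73454392737$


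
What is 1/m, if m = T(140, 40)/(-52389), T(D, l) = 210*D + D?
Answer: -52389/29540 ≈ -1.7735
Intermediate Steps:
T(D, l) = 211*D
m = -29540/52389 (m = (211*140)/(-52389) = 29540*(-1/52389) = -29540/52389 ≈ -0.56386)
1/m = 1/(-29540/52389) = -52389/29540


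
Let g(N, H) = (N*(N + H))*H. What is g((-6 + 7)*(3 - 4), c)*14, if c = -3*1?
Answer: -168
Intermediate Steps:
c = -3
g(N, H) = H*N*(H + N) (g(N, H) = (N*(H + N))*H = H*N*(H + N))
g((-6 + 7)*(3 - 4), c)*14 = -3*(-6 + 7)*(3 - 4)*(-3 + (-6 + 7)*(3 - 4))*14 = -3*1*(-1)*(-3 + 1*(-1))*14 = -3*(-1)*(-3 - 1)*14 = -3*(-1)*(-4)*14 = -12*14 = -168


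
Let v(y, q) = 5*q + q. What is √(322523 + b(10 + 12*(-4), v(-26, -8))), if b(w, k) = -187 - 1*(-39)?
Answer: 5*√12895 ≈ 567.78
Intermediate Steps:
v(y, q) = 6*q
b(w, k) = -148 (b(w, k) = -187 + 39 = -148)
√(322523 + b(10 + 12*(-4), v(-26, -8))) = √(322523 - 148) = √322375 = 5*√12895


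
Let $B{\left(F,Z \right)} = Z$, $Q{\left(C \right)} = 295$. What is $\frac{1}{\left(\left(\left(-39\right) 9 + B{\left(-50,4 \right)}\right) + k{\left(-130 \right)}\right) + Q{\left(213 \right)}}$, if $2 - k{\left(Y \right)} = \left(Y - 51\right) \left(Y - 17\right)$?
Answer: $- \frac{1}{26657} \approx -3.7514 \cdot 10^{-5}$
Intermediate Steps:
$k{\left(Y \right)} = 2 - \left(-51 + Y\right) \left(-17 + Y\right)$ ($k{\left(Y \right)} = 2 - \left(Y - 51\right) \left(Y - 17\right) = 2 - \left(-51 + Y\right) \left(-17 + Y\right)$)
$\frac{1}{\left(\left(\left(-39\right) 9 + B{\left(-50,4 \right)}\right) + k{\left(-130 \right)}\right) + Q{\left(213 \right)}} = \frac{1}{\left(\left(\left(-39\right) 9 + 4\right) - 26605\right) + 295} = \frac{1}{\left(\left(-351 + 4\right) - 26605\right) + 295} = \frac{1}{\left(-347 - 26605\right) + 295} = \frac{1}{-26952 + 295} = \frac{1}{-26657} = - \frac{1}{26657}$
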